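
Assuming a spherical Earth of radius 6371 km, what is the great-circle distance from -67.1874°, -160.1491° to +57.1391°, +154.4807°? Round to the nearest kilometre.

14321 km

Δλ = 154.4807 − -160.1491 = 314.6298°; wrapped into (−180°, 180°]: -45.3702°.
Δφ = 57.1391 − -67.1874 = 124.3265°.
a = sin²(Δφ/2) + cos φ₁ · cos φ₂ · sin²(Δλ/2) = 0.813245.
c = 2·atan2(√a, √(1−a)) = 2.24784 rad → d = 6371·c ≈ 14320.98 km.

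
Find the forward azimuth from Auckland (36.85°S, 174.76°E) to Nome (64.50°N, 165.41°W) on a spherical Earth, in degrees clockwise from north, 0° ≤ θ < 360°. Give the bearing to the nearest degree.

Δλ = -165.41 − 174.76 = -340.17°; wrapped into (−180°, 180°]: 19.83°.
θ = atan2( sin Δλ · cos φ₂ , cos φ₁ · sin φ₂ − sin φ₁ · cos φ₂ · cos Δλ )
  = atan2(0.14604, 0.96513) = 8.605° → normalised to [0°, 360°): 8.605°.

9°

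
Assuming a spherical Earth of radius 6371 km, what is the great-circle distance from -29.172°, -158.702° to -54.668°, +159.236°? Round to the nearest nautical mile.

2367 nmi

Δλ = 159.236 − -158.702 = 317.938°; wrapped into (−180°, 180°]: -42.062°.
Δφ = -54.668 − -29.172 = -25.496°.
a = sin²(Δφ/2) + cos φ₁ · cos φ₂ · sin²(Δλ/2) = 0.113726.
c = 2·atan2(√a, √(1−a)) = 0.68795 rad → d = 6371·c ≈ 4382.94 km ≈ 2366.60 nmi.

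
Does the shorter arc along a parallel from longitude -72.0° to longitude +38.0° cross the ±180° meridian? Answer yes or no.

No

Signed shortest Δλ = ((38.0 − -72.0 + 180) mod 360) − 180 = 110.0°.
Going east by 110.0° from -72.0° reaches +38.0° without touching 180°.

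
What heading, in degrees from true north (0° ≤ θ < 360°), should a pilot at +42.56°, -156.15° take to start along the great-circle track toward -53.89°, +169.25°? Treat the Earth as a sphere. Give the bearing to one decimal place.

199.9°

Δλ = 169.25 − -156.15 = 325.40°; wrapped into (−180°, 180°]: -34.60°.
θ = atan2( sin Δλ · cos φ₂ , cos φ₁ · sin φ₂ − sin φ₁ · cos φ₂ · cos Δλ )
  = atan2(-0.33465, -0.92317) = -160.074° → normalised to [0°, 360°): 199.926°.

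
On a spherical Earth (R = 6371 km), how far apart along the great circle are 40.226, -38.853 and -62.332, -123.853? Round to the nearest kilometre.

Δλ = -123.853 − -38.853 = -85.000°.
Δφ = -62.332 − 40.226 = -102.558°.
a = sin²(Δφ/2) + cos φ₁ · cos φ₂ · sin²(Δλ/2) = 0.770530.
c = 2·atan2(√a, √(1−a)) = 2.14249 rad → d = 6371·c ≈ 13649.82 km.

13650 km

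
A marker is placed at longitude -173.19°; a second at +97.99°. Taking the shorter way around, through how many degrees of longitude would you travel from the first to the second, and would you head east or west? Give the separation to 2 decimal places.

Raw difference: 97.99 − -173.19 = 271.18°.
Normalise into (−180°, 180°]: 271.18° − 360° = -88.82°.
Negative ⇒ the second point lies to the west; separation 88.82°.

88.82° west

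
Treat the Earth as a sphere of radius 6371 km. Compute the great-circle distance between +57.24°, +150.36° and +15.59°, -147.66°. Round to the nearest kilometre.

Δλ = -147.66 − 150.36 = -298.02°; wrapped into (−180°, 180°]: 61.98°.
Δφ = 15.59 − 57.24 = -41.65°.
a = sin²(Δφ/2) + cos φ₁ · cos φ₂ · sin²(Δλ/2) = 0.264570.
c = 2·atan2(√a, √(1−a)) = 1.08053 rad → d = 6371·c ≈ 6884.06 km.

6884 km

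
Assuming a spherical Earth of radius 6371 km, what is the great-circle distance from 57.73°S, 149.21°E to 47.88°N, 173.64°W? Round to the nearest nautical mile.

6603 nmi

Δλ = -173.64 − 149.21 = -322.85°; wrapped into (−180°, 180°]: 37.15°.
Δφ = 47.88 − -57.73 = 105.61°.
a = sin²(Δφ/2) + cos φ₁ · cos φ₂ · sin²(Δλ/2) = 0.670879.
c = 2·atan2(√a, √(1−a)) = 1.91958 rad → d = 6371·c ≈ 12229.67 km ≈ 6603.49 nmi.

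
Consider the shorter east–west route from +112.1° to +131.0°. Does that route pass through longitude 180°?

Signed shortest Δλ = ((131.0 − 112.1 + 180) mod 360) − 180 = 18.9°.
Going east by 18.9° from +112.1° reaches +131.0° without touching 180°.

No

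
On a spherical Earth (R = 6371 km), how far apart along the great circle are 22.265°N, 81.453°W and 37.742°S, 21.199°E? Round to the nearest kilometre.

Δλ = 21.199 − -81.453 = 102.652°.
Δφ = -37.742 − 22.265 = -60.007°.
a = sin²(Δφ/2) + cos φ₁ · cos φ₂ · sin²(Δλ/2) = 0.696105.
c = 2·atan2(√a, √(1−a)) = 1.97383 rad → d = 6371·c ≈ 12575.27 km.

12575 km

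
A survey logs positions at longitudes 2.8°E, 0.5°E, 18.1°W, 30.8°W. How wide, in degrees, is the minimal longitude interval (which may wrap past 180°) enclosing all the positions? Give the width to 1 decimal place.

33.6°

Sort the longitudes: -30.8°, -18.1°, +0.5°, +2.8°.
Eastward gaps between consecutive values (wrapping around): 12.7°, 18.6°, 2.3°, 326.4°.
Largest gap = 326.4° ⇒ minimal covering band is its complement: 360° − 326.4° = 33.6°.
Band runs from -30.8° eastward to +2.8°.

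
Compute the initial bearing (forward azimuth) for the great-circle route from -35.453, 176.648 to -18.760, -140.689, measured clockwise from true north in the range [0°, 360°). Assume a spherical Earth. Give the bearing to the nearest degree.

Δλ = -140.689 − 176.648 = -317.337°; wrapped into (−180°, 180°]: 42.663°.
θ = atan2( sin Δλ · cos φ₂ , cos φ₁ · sin φ₂ − sin φ₁ · cos φ₂ · cos Δλ )
  = atan2(0.64168, 0.14189) = 77.531° → normalised to [0°, 360°): 77.531°.

78°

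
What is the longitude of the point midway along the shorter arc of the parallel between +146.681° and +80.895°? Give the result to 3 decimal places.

Signed shortest Δλ from +146.681° to +80.895° is -65.786°.
Midpoint longitude = +146.681° + (-65.786°)/2 = +146.681° − 32.893° = +113.788°.

+113.788°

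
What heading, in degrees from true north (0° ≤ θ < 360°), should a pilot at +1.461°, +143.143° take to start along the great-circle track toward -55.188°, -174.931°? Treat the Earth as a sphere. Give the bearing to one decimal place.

155.4°

Δλ = -174.931 − 143.143 = -318.074°; wrapped into (−180°, 180°]: 41.926°.
θ = atan2( sin Δλ · cos φ₂ , cos φ₁ · sin φ₂ − sin φ₁ · cos φ₂ · cos Δλ )
  = atan2(0.38145, -0.83159) = 155.359° → normalised to [0°, 360°): 155.359°.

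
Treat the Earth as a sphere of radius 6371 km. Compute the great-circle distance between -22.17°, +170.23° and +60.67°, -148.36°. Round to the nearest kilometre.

9936 km

Δλ = -148.36 − 170.23 = -318.59°; wrapped into (−180°, 180°]: 41.41°.
Δφ = 60.67 − -22.17 = 82.84°.
a = sin²(Δφ/2) + cos φ₁ · cos φ₂ · sin²(Δλ/2) = 0.494384.
c = 2·atan2(√a, √(1−a)) = 1.55956 rad → d = 6371·c ≈ 9935.98 km.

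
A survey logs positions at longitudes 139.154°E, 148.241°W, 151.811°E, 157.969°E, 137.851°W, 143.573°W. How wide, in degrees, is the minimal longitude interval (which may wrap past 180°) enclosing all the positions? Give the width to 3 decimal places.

82.995°

Sort the longitudes: -148.241°, -143.573°, -137.851°, +139.154°, +151.811°, +157.969°.
Eastward gaps between consecutive values (wrapping around): 4.668°, 5.722°, 277.005°, 12.657°, 6.158°, 53.790°.
Largest gap = 277.005° ⇒ minimal covering band is its complement: 360° − 277.005° = 82.995°.
Band runs from +139.154° eastward to -137.851°, crossing the antimeridian.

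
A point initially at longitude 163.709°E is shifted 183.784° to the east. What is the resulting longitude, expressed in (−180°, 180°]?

12.507°W

Start at +163.709°; shift +183.784° → +347.493°.
+347.493° lies outside (−180°, 180°]; subtract 360° → -12.507°.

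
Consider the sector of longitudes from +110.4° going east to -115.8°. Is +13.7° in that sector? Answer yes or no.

Band width going east from +110.4° to -115.8°: ((-115.8 − 110.4) mod 360) = 133.8°.
Offset of +13.7° east of the west edge: ((13.7 − 110.4) mod 360) = 263.3°.
263.3° > 133.8° ⇒ outside.

No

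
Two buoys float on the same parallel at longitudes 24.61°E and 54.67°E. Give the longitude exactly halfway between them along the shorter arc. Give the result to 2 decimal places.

39.64°E

Signed shortest Δλ from +24.61° to +54.67° is +30.06°.
Midpoint longitude = +24.61° + (+30.06°)/2 = +24.61° + 15.03° = +39.64°.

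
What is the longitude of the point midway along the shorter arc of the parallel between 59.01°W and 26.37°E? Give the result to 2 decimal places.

16.32°W

Signed shortest Δλ from -59.01° to +26.37° is +85.38°.
Midpoint longitude = -59.01° + (+85.38°)/2 = -59.01° + 42.69° = -16.32°.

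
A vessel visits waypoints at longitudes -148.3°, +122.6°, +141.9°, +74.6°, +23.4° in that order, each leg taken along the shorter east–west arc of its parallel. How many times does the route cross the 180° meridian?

Leg 1: -148.3° → +122.6°, shortest Δλ = -89.1° (west) — crosses 180°.
Leg 2: +122.6° → +141.9°, shortest Δλ = 19.3° (east) — does not cross 180°.
Leg 3: +141.9° → +74.6°, shortest Δλ = -67.3° (west) — does not cross 180°.
Leg 4: +74.6° → +23.4°, shortest Δλ = -51.2° (west) — does not cross 180°.
Total crossings: 1.

1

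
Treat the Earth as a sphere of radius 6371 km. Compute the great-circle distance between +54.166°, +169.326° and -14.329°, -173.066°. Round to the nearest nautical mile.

Δλ = -173.066 − 169.326 = -342.392°; wrapped into (−180°, 180°]: 17.608°.
Δφ = -14.329 − 54.166 = -68.495°.
a = sin²(Δφ/2) + cos φ₁ · cos φ₂ · sin²(Δλ/2) = 0.329997.
c = 2·atan2(√a, √(1−a)) = 1.22387 rad → d = 6371·c ≈ 7797.29 km ≈ 4210.20 nmi.

4210 nmi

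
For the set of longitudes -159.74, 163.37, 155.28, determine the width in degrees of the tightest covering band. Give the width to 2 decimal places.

44.98°

Sort the longitudes: -159.74°, +155.28°, +163.37°.
Eastward gaps between consecutive values (wrapping around): 315.02°, 8.09°, 36.89°.
Largest gap = 315.02° ⇒ minimal covering band is its complement: 360° − 315.02° = 44.98°.
Band runs from +155.28° eastward to -159.74°, crossing the antimeridian.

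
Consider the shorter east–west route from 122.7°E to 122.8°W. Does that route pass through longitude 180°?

Yes

Naïve |-122.8 − 122.7| = 245.5° > 180°, so the shorter arc goes the other way round — across 180°.
Signed shortest Δλ = ((-122.8 − 122.7 + 180) mod 360) − 180 = 114.5°.
Going east by 114.5° from +122.7° passes through 180° before reaching -122.8°.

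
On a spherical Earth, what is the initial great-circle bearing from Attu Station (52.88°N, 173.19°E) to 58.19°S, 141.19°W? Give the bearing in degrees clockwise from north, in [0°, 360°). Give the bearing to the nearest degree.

Δλ = -141.19 − 173.19 = -314.38°; wrapped into (−180°, 180°]: 45.62°.
θ = atan2( sin Δλ · cos φ₂ , cos φ₁ · sin φ₂ − sin φ₁ · cos φ₂ · cos Δλ )
  = atan2(0.37673, -0.80681) = 154.970° → normalised to [0°, 360°): 154.970°.

155°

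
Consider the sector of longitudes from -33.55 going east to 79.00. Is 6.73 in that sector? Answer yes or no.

Band width going east from -33.55° to +79.00°: ((79.00 − -33.55) mod 360) = 112.55°.
Offset of +6.73° east of the west edge: ((6.73 − -33.55) mod 360) = 40.28°.
40.28° ≤ 112.55° ⇒ inside.

Yes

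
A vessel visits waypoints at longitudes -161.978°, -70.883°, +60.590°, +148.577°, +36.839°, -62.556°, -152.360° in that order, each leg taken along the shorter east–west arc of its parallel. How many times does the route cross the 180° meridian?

0

Leg 1: -161.978° → -70.883°, shortest Δλ = 91.095° (east) — does not cross 180°.
Leg 2: -70.883° → +60.590°, shortest Δλ = 131.473° (east) — does not cross 180°.
Leg 3: +60.590° → +148.577°, shortest Δλ = 87.987° (east) — does not cross 180°.
Leg 4: +148.577° → +36.839°, shortest Δλ = -111.738° (west) — does not cross 180°.
Leg 5: +36.839° → -62.556°, shortest Δλ = -99.395° (west) — does not cross 180°.
Leg 6: -62.556° → -152.360°, shortest Δλ = -89.804° (west) — does not cross 180°.
Total crossings: 0.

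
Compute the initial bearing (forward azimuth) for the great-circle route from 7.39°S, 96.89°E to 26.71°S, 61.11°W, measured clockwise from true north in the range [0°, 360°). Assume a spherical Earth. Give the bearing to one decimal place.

Δλ = -61.11 − 96.89 = -158.00°.
θ = atan2( sin Δλ · cos φ₂ , cos φ₁ · sin φ₂ − sin φ₁ · cos φ₂ · cos Δλ )
  = atan2(-0.33463, -0.55227) = -148.787° → normalised to [0°, 360°): 211.213°.

211.2°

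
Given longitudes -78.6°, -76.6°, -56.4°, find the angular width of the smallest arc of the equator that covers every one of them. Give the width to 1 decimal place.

22.2°

Sort the longitudes: -78.6°, -76.6°, -56.4°.
Eastward gaps between consecutive values (wrapping around): 2.0°, 20.2°, 337.8°.
Largest gap = 337.8° ⇒ minimal covering band is its complement: 360° − 337.8° = 22.2°.
Band runs from -78.6° eastward to -56.4°.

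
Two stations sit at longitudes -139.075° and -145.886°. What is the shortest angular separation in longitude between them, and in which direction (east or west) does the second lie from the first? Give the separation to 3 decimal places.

6.811° west

Raw difference: -145.886 − -139.075 = -6.811°.
Normalise into (−180°, 180°]: -6.811° stays -6.811°.
Negative ⇒ the second point lies to the west; separation 6.811°.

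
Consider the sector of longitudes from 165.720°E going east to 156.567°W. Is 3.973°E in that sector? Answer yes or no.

No

Band width going east from +165.720° to -156.567°: ((-156.567 − 165.720) mod 360) = 37.713°.
Offset of +3.973° east of the west edge: ((3.973 − 165.720) mod 360) = 198.253°.
198.253° > 37.713° ⇒ outside.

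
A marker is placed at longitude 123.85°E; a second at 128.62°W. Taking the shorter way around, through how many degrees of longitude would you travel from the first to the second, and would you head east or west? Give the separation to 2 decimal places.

107.53° east

Raw difference: -128.62 − 123.85 = -252.47°.
Normalise into (−180°, 180°]: -252.47° + 360° = 107.53°.
Positive ⇒ the second point lies to the east; separation 107.53°.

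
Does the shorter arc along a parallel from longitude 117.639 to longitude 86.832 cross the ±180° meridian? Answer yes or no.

No

Signed shortest Δλ = ((86.832 − 117.639 + 180) mod 360) − 180 = -30.807°.
Going west by 30.807° from +117.639° reaches +86.832° without touching 180°.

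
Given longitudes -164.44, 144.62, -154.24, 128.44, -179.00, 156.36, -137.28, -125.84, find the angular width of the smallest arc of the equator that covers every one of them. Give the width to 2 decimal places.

Sort the longitudes: -179.00°, -164.44°, -154.24°, -137.28°, -125.84°, +128.44°, +144.62°, +156.36°.
Eastward gaps between consecutive values (wrapping around): 14.56°, 10.20°, 16.96°, 11.44°, 254.28°, 16.18°, 11.74°, 24.64°.
Largest gap = 254.28° ⇒ minimal covering band is its complement: 360° − 254.28° = 105.72°.
Band runs from +128.44° eastward to -125.84°, crossing the antimeridian.

105.72°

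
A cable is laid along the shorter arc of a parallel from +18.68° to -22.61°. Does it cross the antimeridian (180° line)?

Signed shortest Δλ = ((-22.61 − 18.68 + 180) mod 360) − 180 = -41.29°.
Going west by 41.29° from +18.68° reaches -22.61° without touching 180°.

No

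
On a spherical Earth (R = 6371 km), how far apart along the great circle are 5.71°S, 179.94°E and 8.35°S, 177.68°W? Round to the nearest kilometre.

394 km

Δλ = -177.68 − 179.94 = -357.62°; wrapped into (−180°, 180°]: 2.38°.
Δφ = -8.35 − -5.71 = -2.64°.
a = sin²(Δφ/2) + cos φ₁ · cos φ₂ · sin²(Δλ/2) = 0.000955.
c = 2·atan2(√a, √(1−a)) = 0.06183 rad → d = 6371·c ≈ 393.89 km.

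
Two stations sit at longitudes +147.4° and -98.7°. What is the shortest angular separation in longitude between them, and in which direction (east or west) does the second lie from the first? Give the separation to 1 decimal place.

113.9° east

Raw difference: -98.7 − 147.4 = -246.1°.
Normalise into (−180°, 180°]: -246.1° + 360° = 113.9°.
Positive ⇒ the second point lies to the east; separation 113.9°.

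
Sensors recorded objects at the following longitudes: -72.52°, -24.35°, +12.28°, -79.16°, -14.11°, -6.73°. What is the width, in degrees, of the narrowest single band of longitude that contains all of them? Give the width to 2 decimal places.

91.44°

Sort the longitudes: -79.16°, -72.52°, -24.35°, -14.11°, -6.73°, +12.28°.
Eastward gaps between consecutive values (wrapping around): 6.64°, 48.17°, 10.24°, 7.38°, 19.01°, 268.56°.
Largest gap = 268.56° ⇒ minimal covering band is its complement: 360° − 268.56° = 91.44°.
Band runs from -79.16° eastward to +12.28°.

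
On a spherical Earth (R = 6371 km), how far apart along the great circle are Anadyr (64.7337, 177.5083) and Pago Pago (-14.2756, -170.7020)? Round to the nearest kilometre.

Δλ = -170.7020 − 177.5083 = -348.2103°; wrapped into (−180°, 180°]: 11.7897°.
Δφ = -14.2756 − 64.7337 = -79.0093°.
a = sin²(Δφ/2) + cos φ₁ · cos φ₂ · sin²(Δλ/2) = 0.409038.
c = 2·atan2(√a, √(1−a)) = 1.38785 rad → d = 6371·c ≈ 8842.02 km.

8842 km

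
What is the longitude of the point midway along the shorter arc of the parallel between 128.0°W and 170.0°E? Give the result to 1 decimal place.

Signed shortest Δλ from -128.0° to +170.0° is -62.0°.
Midpoint longitude = -128.0° + (-62.0°)/2 = -128.0° − 31.0° = -159.0°.
(The naïve average (-128.0 + +170.0)/2 = 21.0° is on the wrong side of the globe.)

159.0°W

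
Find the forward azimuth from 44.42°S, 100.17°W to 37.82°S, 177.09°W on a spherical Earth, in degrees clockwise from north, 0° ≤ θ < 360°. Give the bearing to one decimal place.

247.9°

Δλ = -177.09 − -100.17 = -76.92°.
θ = atan2( sin Δλ · cos φ₂ , cos φ₁ · sin φ₂ − sin φ₁ · cos φ₂ · cos Δλ )
  = atan2(-0.76945, -0.31283) = -112.125° → normalised to [0°, 360°): 247.875°.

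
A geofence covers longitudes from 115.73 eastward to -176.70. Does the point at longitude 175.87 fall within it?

Band width going east from +115.73° to -176.70°: ((-176.70 − 115.73) mod 360) = 67.57°.
Offset of +175.87° east of the west edge: ((175.87 − 115.73) mod 360) = 60.14°.
60.14° ≤ 67.57° ⇒ inside.

Yes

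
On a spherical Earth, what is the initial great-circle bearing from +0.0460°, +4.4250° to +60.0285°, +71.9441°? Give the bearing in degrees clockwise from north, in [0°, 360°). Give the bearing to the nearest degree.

Δλ = 71.9441 − 4.4250 = 67.5191°.
θ = atan2( sin Δλ · cos φ₂ , cos φ₁ · sin φ₂ − sin φ₁ · cos φ₂ · cos Δλ )
  = atan2(0.46161, 0.86612) = 28.056° → normalised to [0°, 360°): 28.056°.

28°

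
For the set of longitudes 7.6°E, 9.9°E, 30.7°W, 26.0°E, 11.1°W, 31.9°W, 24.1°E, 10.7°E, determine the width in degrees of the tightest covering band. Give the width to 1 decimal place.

Sort the longitudes: -31.9°, -30.7°, -11.1°, +7.6°, +9.9°, +10.7°, +24.1°, +26.0°.
Eastward gaps between consecutive values (wrapping around): 1.2°, 19.6°, 18.7°, 2.3°, 0.8°, 13.4°, 1.9°, 302.1°.
Largest gap = 302.1° ⇒ minimal covering band is its complement: 360° − 302.1° = 57.9°.
Band runs from -31.9° eastward to +26.0°.

57.9°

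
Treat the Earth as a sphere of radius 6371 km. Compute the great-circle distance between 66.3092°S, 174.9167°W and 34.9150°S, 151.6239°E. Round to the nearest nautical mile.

2219 nmi

Δλ = 151.6239 − -174.9167 = 326.5406°; wrapped into (−180°, 180°]: -33.4594°.
Δφ = -34.9150 − -66.3092 = 31.3942°.
a = sin²(Δφ/2) + cos φ₁ · cos φ₂ · sin²(Δλ/2) = 0.100499.
c = 2·atan2(√a, √(1−a)) = 0.64516 rad → d = 6371·c ≈ 4110.34 km ≈ 2219.40 nmi.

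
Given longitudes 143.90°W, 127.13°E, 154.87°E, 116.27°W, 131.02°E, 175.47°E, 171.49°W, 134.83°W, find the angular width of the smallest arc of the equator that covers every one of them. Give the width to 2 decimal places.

116.60°

Sort the longitudes: -171.49°, -143.90°, -134.83°, -116.27°, +127.13°, +131.02°, +154.87°, +175.47°.
Eastward gaps between consecutive values (wrapping around): 27.59°, 9.07°, 18.56°, 243.40°, 3.89°, 23.85°, 20.60°, 13.04°.
Largest gap = 243.40° ⇒ minimal covering band is its complement: 360° − 243.40° = 116.60°.
Band runs from +127.13° eastward to -116.27°, crossing the antimeridian.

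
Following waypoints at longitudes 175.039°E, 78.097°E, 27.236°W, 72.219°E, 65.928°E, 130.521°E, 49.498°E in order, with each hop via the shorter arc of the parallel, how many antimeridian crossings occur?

Leg 1: +175.039° → +78.097°, shortest Δλ = -96.942° (west) — does not cross 180°.
Leg 2: +78.097° → -27.236°, shortest Δλ = -105.333° (west) — does not cross 180°.
Leg 3: -27.236° → +72.219°, shortest Δλ = 99.455° (east) — does not cross 180°.
Leg 4: +72.219° → +65.928°, shortest Δλ = -6.291° (west) — does not cross 180°.
Leg 5: +65.928° → +130.521°, shortest Δλ = 64.593° (east) — does not cross 180°.
Leg 6: +130.521° → +49.498°, shortest Δλ = -81.023° (west) — does not cross 180°.
Total crossings: 0.

0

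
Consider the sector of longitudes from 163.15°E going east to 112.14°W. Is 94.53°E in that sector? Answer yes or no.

Band width going east from +163.15° to -112.14°: ((-112.14 − 163.15) mod 360) = 84.71°.
Offset of +94.53° east of the west edge: ((94.53 − 163.15) mod 360) = 291.38°.
291.38° > 84.71° ⇒ outside.

No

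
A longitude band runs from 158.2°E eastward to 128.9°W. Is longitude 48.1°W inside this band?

No

Band width going east from +158.2° to -128.9°: ((-128.9 − 158.2) mod 360) = 72.9°.
Offset of -48.1° east of the west edge: ((-48.1 − 158.2) mod 360) = 153.7°.
153.7° > 72.9° ⇒ outside.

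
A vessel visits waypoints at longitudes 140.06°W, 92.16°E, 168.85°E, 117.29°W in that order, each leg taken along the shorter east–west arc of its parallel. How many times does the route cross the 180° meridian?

2

Leg 1: -140.06° → +92.16°, shortest Δλ = -127.78° (west) — crosses 180°.
Leg 2: +92.16° → +168.85°, shortest Δλ = 76.69° (east) — does not cross 180°.
Leg 3: +168.85° → -117.29°, shortest Δλ = 73.86° (east) — crosses 180°.
Total crossings: 2.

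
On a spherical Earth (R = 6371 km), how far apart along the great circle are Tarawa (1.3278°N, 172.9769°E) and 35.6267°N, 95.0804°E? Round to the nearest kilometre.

8829 km

Δλ = 95.0804 − 172.9769 = -77.8965°.
Δφ = 35.6267 − 1.3278 = 34.2989°.
a = sin²(Δφ/2) + cos φ₁ · cos φ₂ · sin²(Δλ/2) = 0.408058.
c = 2·atan2(√a, √(1−a)) = 1.38586 rad → d = 6371·c ≈ 8829.31 km.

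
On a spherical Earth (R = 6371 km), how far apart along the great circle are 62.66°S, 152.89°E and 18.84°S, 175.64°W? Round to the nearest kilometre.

5436 km

Δλ = -175.64 − 152.89 = -328.53°; wrapped into (−180°, 180°]: 31.47°.
Δφ = -18.84 − -62.66 = 43.82°.
a = sin²(Δφ/2) + cos φ₁ · cos φ₂ · sin²(Δλ/2) = 0.171207.
c = 2·atan2(√a, √(1−a)) = 0.85319 rad → d = 6371·c ≈ 5435.65 km.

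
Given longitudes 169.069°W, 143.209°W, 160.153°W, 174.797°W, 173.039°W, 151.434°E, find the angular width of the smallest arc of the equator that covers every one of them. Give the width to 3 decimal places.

65.357°

Sort the longitudes: -174.797°, -173.039°, -169.069°, -160.153°, -143.209°, +151.434°.
Eastward gaps between consecutive values (wrapping around): 1.758°, 3.970°, 8.916°, 16.944°, 294.643°, 33.769°.
Largest gap = 294.643° ⇒ minimal covering band is its complement: 360° − 294.643° = 65.357°.
Band runs from +151.434° eastward to -143.209°, crossing the antimeridian.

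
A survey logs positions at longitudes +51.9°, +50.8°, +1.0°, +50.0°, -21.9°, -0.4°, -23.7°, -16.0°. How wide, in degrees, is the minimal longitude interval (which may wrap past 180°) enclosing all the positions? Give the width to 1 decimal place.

75.6°

Sort the longitudes: -23.7°, -21.9°, -16.0°, -0.4°, +1.0°, +50.0°, +50.8°, +51.9°.
Eastward gaps between consecutive values (wrapping around): 1.8°, 5.9°, 15.6°, 1.4°, 49.0°, 0.8°, 1.1°, 284.4°.
Largest gap = 284.4° ⇒ minimal covering band is its complement: 360° − 284.4° = 75.6°.
Band runs from -23.7° eastward to +51.9°.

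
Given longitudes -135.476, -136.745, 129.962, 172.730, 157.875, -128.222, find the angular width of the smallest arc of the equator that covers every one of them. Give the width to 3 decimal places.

101.816°

Sort the longitudes: -136.745°, -135.476°, -128.222°, +129.962°, +157.875°, +172.730°.
Eastward gaps between consecutive values (wrapping around): 1.269°, 7.254°, 258.184°, 27.913°, 14.855°, 50.525°.
Largest gap = 258.184° ⇒ minimal covering band is its complement: 360° − 258.184° = 101.816°.
Band runs from +129.962° eastward to -128.222°, crossing the antimeridian.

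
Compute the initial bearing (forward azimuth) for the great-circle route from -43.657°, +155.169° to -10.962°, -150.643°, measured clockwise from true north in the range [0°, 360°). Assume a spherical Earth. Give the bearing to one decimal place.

72.0°

Δλ = -150.643 − 155.169 = -305.812°; wrapped into (−180°, 180°]: 54.188°.
θ = atan2( sin Δλ · cos φ₂ , cos φ₁ · sin φ₂ − sin φ₁ · cos φ₂ · cos Δλ )
  = atan2(0.79614, 0.25899) = 71.980° → normalised to [0°, 360°): 71.980°.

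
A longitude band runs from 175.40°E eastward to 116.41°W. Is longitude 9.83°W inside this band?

No

Band width going east from +175.40° to -116.41°: ((-116.41 − 175.40) mod 360) = 68.19°.
Offset of -9.83° east of the west edge: ((-9.83 − 175.40) mod 360) = 174.77°.
174.77° > 68.19° ⇒ outside.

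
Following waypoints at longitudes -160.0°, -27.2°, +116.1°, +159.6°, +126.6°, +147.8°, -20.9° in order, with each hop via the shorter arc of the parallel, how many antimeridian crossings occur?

Leg 1: -160.0° → -27.2°, shortest Δλ = 132.8° (east) — does not cross 180°.
Leg 2: -27.2° → +116.1°, shortest Δλ = 143.3° (east) — does not cross 180°.
Leg 3: +116.1° → +159.6°, shortest Δλ = 43.5° (east) — does not cross 180°.
Leg 4: +159.6° → +126.6°, shortest Δλ = -33.0° (west) — does not cross 180°.
Leg 5: +126.6° → +147.8°, shortest Δλ = 21.2° (east) — does not cross 180°.
Leg 6: +147.8° → -20.9°, shortest Δλ = -168.7° (west) — does not cross 180°.
Total crossings: 0.

0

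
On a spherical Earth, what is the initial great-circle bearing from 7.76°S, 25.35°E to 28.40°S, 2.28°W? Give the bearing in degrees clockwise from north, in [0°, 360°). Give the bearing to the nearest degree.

228°

Δλ = -2.28 − 25.35 = -27.63°.
θ = atan2( sin Δλ · cos φ₂ , cos φ₁ · sin φ₂ − sin φ₁ · cos φ₂ · cos Δλ )
  = atan2(-0.40795, -0.36604) = -131.901° → normalised to [0°, 360°): 228.099°.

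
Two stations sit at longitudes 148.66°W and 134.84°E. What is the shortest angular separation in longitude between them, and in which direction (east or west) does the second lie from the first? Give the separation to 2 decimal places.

Raw difference: 134.84 − -148.66 = 283.5°.
Normalise into (−180°, 180°]: 283.5° − 360° = -76.5°.
Negative ⇒ the second point lies to the west; separation 76.50°.

76.50° west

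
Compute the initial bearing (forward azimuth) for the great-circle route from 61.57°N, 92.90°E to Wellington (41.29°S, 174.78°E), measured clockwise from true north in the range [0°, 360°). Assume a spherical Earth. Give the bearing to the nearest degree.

119°

Δλ = 174.78 − 92.90 = 81.88°.
θ = atan2( sin Δλ · cos φ₂ , cos φ₁ · sin φ₂ − sin φ₁ · cos φ₂ · cos Δλ )
  = atan2(0.74385, -0.40748) = 118.714° → normalised to [0°, 360°): 118.714°.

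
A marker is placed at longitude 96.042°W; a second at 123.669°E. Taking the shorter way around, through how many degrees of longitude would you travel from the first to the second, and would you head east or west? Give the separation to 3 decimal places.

Raw difference: 123.669 − -96.042 = 219.711°.
Normalise into (−180°, 180°]: 219.711° − 360° = -140.289°.
Negative ⇒ the second point lies to the west; separation 140.289°.

140.289° west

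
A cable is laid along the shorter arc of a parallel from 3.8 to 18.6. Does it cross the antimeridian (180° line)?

Signed shortest Δλ = ((18.6 − 3.8 + 180) mod 360) − 180 = 14.8°.
Going east by 14.8° from +3.8° reaches +18.6° without touching 180°.

No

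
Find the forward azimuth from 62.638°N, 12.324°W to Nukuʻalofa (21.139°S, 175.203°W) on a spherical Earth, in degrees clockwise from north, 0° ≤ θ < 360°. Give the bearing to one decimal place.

Δλ = -175.203 − -12.324 = -162.879°.
θ = atan2( sin Δλ · cos φ₂ , cos φ₁ · sin φ₂ − sin φ₁ · cos φ₂ · cos Δλ )
  = atan2(-0.27458, 0.62590) = -23.687° → normalised to [0°, 360°): 336.313°.

336.3°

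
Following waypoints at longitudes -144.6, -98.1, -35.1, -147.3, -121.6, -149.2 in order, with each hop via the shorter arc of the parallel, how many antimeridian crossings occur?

0

Leg 1: -144.6° → -98.1°, shortest Δλ = 46.5° (east) — does not cross 180°.
Leg 2: -98.1° → -35.1°, shortest Δλ = 63.0° (east) — does not cross 180°.
Leg 3: -35.1° → -147.3°, shortest Δλ = -112.2° (west) — does not cross 180°.
Leg 4: -147.3° → -121.6°, shortest Δλ = 25.7° (east) — does not cross 180°.
Leg 5: -121.6° → -149.2°, shortest Δλ = -27.6° (west) — does not cross 180°.
Total crossings: 0.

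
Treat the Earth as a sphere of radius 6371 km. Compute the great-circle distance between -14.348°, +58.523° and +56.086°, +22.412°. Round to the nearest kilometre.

8522 km

Δλ = 22.412 − 58.523 = -36.111°.
Δφ = 56.086 − -14.348 = 70.434°.
a = sin²(Δφ/2) + cos φ₁ · cos φ₂ · sin²(Δλ/2) = 0.384479.
c = 2·atan2(√a, √(1−a)) = 1.33765 rad → d = 6371·c ≈ 8522.16 km.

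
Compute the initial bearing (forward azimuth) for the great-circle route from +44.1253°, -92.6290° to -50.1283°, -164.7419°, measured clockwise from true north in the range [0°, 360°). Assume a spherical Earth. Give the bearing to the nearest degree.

Δλ = -164.7419 − -92.6290 = -72.1129°.
θ = atan2( sin Δλ · cos φ₂ , cos φ₁ · sin φ₂ − sin φ₁ · cos φ₂ · cos Δλ )
  = atan2(-0.61008, -0.68800) = -138.435° → normalised to [0°, 360°): 221.565°.

222°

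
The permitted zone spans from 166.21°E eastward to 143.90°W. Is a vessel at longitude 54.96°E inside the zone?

No

Band width going east from +166.21° to -143.90°: ((-143.90 − 166.21) mod 360) = 49.89°.
Offset of +54.96° east of the west edge: ((54.96 − 166.21) mod 360) = 248.75°.
248.75° > 49.89° ⇒ outside.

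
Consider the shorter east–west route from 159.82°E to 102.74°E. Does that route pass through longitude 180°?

No

Signed shortest Δλ = ((102.74 − 159.82 + 180) mod 360) − 180 = -57.08°.
Going west by 57.08° from +159.82° reaches +102.74° without touching 180°.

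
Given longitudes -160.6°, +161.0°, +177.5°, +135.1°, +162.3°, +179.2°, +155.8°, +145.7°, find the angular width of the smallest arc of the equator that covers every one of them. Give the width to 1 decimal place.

64.3°

Sort the longitudes: -160.6°, +135.1°, +145.7°, +155.8°, +161.0°, +162.3°, +177.5°, +179.2°.
Eastward gaps between consecutive values (wrapping around): 295.7°, 10.6°, 10.1°, 5.2°, 1.3°, 15.2°, 1.7°, 20.2°.
Largest gap = 295.7° ⇒ minimal covering band is its complement: 360° − 295.7° = 64.3°.
Band runs from +135.1° eastward to -160.6°, crossing the antimeridian.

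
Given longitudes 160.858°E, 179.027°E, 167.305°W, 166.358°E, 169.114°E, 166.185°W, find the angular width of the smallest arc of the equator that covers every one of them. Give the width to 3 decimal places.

32.957°

Sort the longitudes: -167.305°, -166.185°, +160.858°, +166.358°, +169.114°, +179.027°.
Eastward gaps between consecutive values (wrapping around): 1.120°, 327.043°, 5.500°, 2.756°, 9.913°, 13.668°.
Largest gap = 327.043° ⇒ minimal covering band is its complement: 360° − 327.043° = 32.957°.
Band runs from +160.858° eastward to -166.185°, crossing the antimeridian.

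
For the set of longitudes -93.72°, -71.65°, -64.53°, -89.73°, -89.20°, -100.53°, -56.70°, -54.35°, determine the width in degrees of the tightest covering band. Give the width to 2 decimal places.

46.18°

Sort the longitudes: -100.53°, -93.72°, -89.73°, -89.20°, -71.65°, -64.53°, -56.70°, -54.35°.
Eastward gaps between consecutive values (wrapping around): 6.81°, 3.99°, 0.53°, 17.55°, 7.12°, 7.83°, 2.35°, 313.82°.
Largest gap = 313.82° ⇒ minimal covering band is its complement: 360° − 313.82° = 46.18°.
Band runs from -100.53° eastward to -54.35°.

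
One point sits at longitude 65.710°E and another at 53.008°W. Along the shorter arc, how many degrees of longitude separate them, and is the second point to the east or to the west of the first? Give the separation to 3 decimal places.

118.718° west

Raw difference: -53.008 − 65.710 = -118.718°.
Normalise into (−180°, 180°]: -118.718° stays -118.718°.
Negative ⇒ the second point lies to the west; separation 118.718°.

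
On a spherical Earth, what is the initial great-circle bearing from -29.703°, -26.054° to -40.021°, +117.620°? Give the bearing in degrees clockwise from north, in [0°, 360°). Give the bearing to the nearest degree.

152°

Δλ = 117.620 − -26.054 = 143.674°.
θ = atan2( sin Δλ · cos φ₂ , cos φ₁ · sin φ₂ − sin φ₁ · cos φ₂ · cos Δλ )
  = atan2(0.45365, -0.86429) = 152.306° → normalised to [0°, 360°): 152.306°.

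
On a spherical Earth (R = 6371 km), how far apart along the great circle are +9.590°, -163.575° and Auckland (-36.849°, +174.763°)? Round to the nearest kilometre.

Δλ = 174.763 − -163.575 = 338.338°; wrapped into (−180°, 180°]: -21.662°.
Δφ = -36.849 − 9.590 = -46.439°.
a = sin²(Δφ/2) + cos φ₁ · cos φ₂ · sin²(Δλ/2) = 0.183299.
c = 2·atan2(√a, √(1−a)) = 0.88485 rad → d = 6371·c ≈ 5637.40 km.

5637 km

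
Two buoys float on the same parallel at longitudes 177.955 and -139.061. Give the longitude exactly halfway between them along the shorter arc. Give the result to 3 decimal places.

-160.553°

Signed shortest Δλ from +177.955° to -139.061° is +42.984°.
Midpoint longitude = +177.955° + (+42.984°)/2 = +177.955° + 21.492° = +199.447°.
Normalise into (−180°, 180°]: -160.553°.
(The naïve average (+177.955 + -139.061)/2 = 19.447° is on the wrong side of the globe.)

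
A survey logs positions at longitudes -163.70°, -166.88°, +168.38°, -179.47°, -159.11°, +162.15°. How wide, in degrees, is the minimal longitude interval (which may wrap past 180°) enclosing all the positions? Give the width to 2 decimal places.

Sort the longitudes: -179.47°, -166.88°, -163.70°, -159.11°, +162.15°, +168.38°.
Eastward gaps between consecutive values (wrapping around): 12.59°, 3.18°, 4.59°, 321.26°, 6.23°, 12.15°.
Largest gap = 321.26° ⇒ minimal covering band is its complement: 360° − 321.26° = 38.74°.
Band runs from +162.15° eastward to -159.11°, crossing the antimeridian.

38.74°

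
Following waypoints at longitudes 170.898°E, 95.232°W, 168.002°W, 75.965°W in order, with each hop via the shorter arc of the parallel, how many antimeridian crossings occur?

Leg 1: +170.898° → -95.232°, shortest Δλ = 93.87° (east) — crosses 180°.
Leg 2: -95.232° → -168.002°, shortest Δλ = -72.77° (west) — does not cross 180°.
Leg 3: -168.002° → -75.965°, shortest Δλ = 92.037° (east) — does not cross 180°.
Total crossings: 1.

1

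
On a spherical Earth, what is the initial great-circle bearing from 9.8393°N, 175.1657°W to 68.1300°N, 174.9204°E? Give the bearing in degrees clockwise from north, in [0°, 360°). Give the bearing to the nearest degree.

Δλ = 174.9204 − -175.1657 = 350.0861°; wrapped into (−180°, 180°]: -9.9139°.
θ = atan2( sin Δλ · cos φ₂ , cos φ₁ · sin φ₂ − sin φ₁ · cos φ₂ · cos Δλ )
  = atan2(-0.06413, 0.85168) = -4.306° → normalised to [0°, 360°): 355.694°.

356°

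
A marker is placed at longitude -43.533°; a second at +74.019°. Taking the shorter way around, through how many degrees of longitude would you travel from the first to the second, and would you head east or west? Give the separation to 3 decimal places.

Raw difference: 74.019 − -43.533 = 117.552°.
Normalise into (−180°, 180°]: 117.552° stays 117.552°.
Positive ⇒ the second point lies to the east; separation 117.552°.

117.552° east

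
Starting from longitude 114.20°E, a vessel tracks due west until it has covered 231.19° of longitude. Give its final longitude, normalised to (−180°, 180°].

Start at +114.20°; shift −231.19° → -116.99°.
-116.99° already lies in (−180°, 180°].

116.99°W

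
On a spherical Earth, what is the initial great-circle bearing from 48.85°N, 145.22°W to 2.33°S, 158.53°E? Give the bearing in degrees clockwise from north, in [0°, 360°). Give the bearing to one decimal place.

241.8°

Δλ = 158.53 − -145.22 = 303.75°; wrapped into (−180°, 180°]: -56.25°.
θ = atan2( sin Δλ · cos φ₂ , cos φ₁ · sin φ₂ − sin φ₁ · cos φ₂ · cos Δλ )
  = atan2(-0.83078, -0.44474) = -118.162° → normalised to [0°, 360°): 241.838°.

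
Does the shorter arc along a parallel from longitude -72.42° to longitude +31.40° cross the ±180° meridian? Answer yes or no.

No

Signed shortest Δλ = ((31.40 − -72.42 + 180) mod 360) − 180 = 103.82°.
Going east by 103.82° from -72.42° reaches +31.40° without touching 180°.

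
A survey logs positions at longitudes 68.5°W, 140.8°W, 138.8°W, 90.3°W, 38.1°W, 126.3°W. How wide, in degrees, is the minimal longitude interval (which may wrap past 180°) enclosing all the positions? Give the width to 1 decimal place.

Sort the longitudes: -140.8°, -138.8°, -126.3°, -90.3°, -68.5°, -38.1°.
Eastward gaps between consecutive values (wrapping around): 2.0°, 12.5°, 36.0°, 21.8°, 30.4°, 257.3°.
Largest gap = 257.3° ⇒ minimal covering band is its complement: 360° − 257.3° = 102.7°.
Band runs from -140.8° eastward to -38.1°.

102.7°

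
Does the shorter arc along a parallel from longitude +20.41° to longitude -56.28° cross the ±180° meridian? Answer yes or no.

No

Signed shortest Δλ = ((-56.28 − 20.41 + 180) mod 360) − 180 = -76.69°.
Going west by 76.69° from +20.41° reaches -56.28° without touching 180°.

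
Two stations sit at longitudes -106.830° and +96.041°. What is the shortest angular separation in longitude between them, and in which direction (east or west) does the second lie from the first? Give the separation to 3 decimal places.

Raw difference: 96.041 − -106.830 = 202.871°.
Normalise into (−180°, 180°]: 202.871° − 360° = -157.129°.
Negative ⇒ the second point lies to the west; separation 157.129°.

157.129° west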